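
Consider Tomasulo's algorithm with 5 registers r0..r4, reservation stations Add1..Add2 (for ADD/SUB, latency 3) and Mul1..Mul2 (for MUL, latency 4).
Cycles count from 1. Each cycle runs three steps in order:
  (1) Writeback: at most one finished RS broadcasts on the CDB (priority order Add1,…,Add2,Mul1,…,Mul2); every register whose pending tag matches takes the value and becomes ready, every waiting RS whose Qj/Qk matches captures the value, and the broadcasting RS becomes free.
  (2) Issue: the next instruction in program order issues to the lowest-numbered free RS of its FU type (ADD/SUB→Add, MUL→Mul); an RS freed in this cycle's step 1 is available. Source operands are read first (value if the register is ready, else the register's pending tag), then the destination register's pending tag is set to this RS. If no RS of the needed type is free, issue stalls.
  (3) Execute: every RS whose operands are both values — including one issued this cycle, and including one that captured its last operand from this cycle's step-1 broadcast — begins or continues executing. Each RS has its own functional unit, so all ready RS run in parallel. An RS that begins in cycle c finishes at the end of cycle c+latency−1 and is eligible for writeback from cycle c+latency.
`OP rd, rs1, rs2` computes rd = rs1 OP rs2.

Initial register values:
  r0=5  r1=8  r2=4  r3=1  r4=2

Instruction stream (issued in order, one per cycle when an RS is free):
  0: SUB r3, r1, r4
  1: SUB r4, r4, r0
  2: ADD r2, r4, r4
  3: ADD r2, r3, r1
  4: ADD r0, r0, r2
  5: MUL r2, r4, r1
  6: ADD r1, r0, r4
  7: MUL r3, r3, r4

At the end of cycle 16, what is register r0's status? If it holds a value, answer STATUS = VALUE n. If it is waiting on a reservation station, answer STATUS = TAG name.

  c1: issue SUB r3<-Add1  regs: r0:5,r1:8,r2:4,r3:Add1,r4:2
  c2: issue SUB r4<-Add2  regs: r0:5,r1:8,r2:4,r3:Add1,r4:Add2
  c3: stall  regs: r0:5,r1:8,r2:4,r3:Add1,r4:Add2
  c4: CDB Add1=6; issue ADD r2<-Add1  regs: r0:5,r1:8,r2:Add1,r3:6,r4:Add2
  c5: CDB Add2=-3; issue ADD r2<-Add2  regs: r0:5,r1:8,r2:Add2,r3:6,r4:-3
  c6: stall  regs: r0:5,r1:8,r2:Add2,r3:6,r4:-3
  c7: stall  regs: r0:5,r1:8,r2:Add2,r3:6,r4:-3
  c8: CDB Add1=-6; issue ADD r0<-Add1  regs: r0:Add1,r1:8,r2:Add2,r3:6,r4:-3
  c9: CDB Add2=14; issue MUL r2<-Mul1  regs: r0:Add1,r1:8,r2:Mul1,r3:6,r4:-3
  c10: issue ADD r1<-Add2  regs: r0:Add1,r1:Add2,r2:Mul1,r3:6,r4:-3
  c11: issue MUL r3<-Mul2  regs: r0:Add1,r1:Add2,r2:Mul1,r3:Mul2,r4:-3
  c12: CDB Add1=19  regs: r0:19,r1:Add2,r2:Mul1,r3:Mul2,r4:-3
  c13: CDB Mul1=-24  regs: r0:19,r1:Add2,r2:-24,r3:Mul2,r4:-3
  c14: -  regs: r0:19,r1:Add2,r2:-24,r3:Mul2,r4:-3
  c15: CDB Add2=16  regs: r0:19,r1:16,r2:-24,r3:Mul2,r4:-3
  c16: CDB Mul2=-18  regs: r0:19,r1:16,r2:-24,r3:-18,r4:-3

STATUS = VALUE 19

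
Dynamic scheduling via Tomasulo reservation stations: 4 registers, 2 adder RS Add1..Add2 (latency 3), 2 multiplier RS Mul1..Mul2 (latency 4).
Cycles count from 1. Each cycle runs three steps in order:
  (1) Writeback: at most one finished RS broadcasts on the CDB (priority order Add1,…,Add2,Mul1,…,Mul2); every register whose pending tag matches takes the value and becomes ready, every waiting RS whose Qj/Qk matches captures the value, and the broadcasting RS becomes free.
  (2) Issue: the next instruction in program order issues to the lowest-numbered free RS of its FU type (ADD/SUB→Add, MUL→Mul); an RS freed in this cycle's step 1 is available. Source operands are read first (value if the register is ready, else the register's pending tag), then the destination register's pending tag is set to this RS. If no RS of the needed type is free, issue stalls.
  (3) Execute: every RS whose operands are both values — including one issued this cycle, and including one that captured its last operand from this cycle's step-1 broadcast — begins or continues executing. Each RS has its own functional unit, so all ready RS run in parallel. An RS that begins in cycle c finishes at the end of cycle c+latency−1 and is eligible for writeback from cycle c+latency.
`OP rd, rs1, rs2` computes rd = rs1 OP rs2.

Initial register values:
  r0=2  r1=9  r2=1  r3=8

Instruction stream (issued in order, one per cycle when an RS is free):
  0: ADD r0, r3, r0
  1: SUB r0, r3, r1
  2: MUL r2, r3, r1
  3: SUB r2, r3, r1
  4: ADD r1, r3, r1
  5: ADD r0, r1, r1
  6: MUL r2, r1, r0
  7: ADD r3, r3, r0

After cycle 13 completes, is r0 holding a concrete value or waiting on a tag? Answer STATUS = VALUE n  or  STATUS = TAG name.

STATUS = VALUE 34

c1: issue ADD r0<-Add1 | r0:Add1,r1:9,r2:1,r3:8
c2: issue SUB r0<-Add2 | r0:Add2,r1:9,r2:1,r3:8
c3: issue MUL r2<-Mul1 | r0:Add2,r1:9,r2:Mul1,r3:8
c4: CDB Add1=10; issue SUB r2<-Add1 | r0:Add2,r1:9,r2:Add1,r3:8
c5: CDB Add2=-1; issue ADD r1<-Add2 | r0:-1,r1:Add2,r2:Add1,r3:8
c6: stall | r0:-1,r1:Add2,r2:Add1,r3:8
c7: CDB Add1=-1; issue ADD r0<-Add1 | r0:Add1,r1:Add2,r2:-1,r3:8
c8: CDB Add2=17; issue MUL r2<-Mul2 | r0:Add1,r1:17,r2:Mul2,r3:8
c9: CDB Mul1=72; issue ADD r3<-Add2 | r0:Add1,r1:17,r2:Mul2,r3:Add2
c10: - | r0:Add1,r1:17,r2:Mul2,r3:Add2
c11: CDB Add1=34 | r0:34,r1:17,r2:Mul2,r3:Add2
c12: - | r0:34,r1:17,r2:Mul2,r3:Add2
c13: - | r0:34,r1:17,r2:Mul2,r3:Add2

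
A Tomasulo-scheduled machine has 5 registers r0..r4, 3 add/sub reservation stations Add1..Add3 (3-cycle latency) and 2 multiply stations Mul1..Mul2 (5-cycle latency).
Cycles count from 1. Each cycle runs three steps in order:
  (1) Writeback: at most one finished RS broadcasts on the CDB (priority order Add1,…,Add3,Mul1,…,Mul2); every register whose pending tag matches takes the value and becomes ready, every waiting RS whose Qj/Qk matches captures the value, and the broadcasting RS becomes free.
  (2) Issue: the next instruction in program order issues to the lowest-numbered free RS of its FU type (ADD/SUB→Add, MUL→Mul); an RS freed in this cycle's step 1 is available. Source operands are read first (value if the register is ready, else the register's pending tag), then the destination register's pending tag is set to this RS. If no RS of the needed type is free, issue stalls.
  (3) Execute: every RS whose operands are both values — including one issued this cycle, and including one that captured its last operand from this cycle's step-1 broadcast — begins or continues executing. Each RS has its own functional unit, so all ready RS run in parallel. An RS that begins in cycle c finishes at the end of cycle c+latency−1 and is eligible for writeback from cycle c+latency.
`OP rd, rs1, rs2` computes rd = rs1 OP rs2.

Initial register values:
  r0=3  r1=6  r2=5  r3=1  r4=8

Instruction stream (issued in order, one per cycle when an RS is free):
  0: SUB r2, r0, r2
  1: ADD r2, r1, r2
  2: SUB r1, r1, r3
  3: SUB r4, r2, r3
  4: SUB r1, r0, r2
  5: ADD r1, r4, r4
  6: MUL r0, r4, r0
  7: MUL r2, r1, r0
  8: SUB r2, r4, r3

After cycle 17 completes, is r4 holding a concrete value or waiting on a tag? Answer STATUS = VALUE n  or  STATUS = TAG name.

c1: issue SUB r2<-Add1 | r0:3,r1:6,r2:Add1,r3:1,r4:8
c2: issue ADD r2<-Add2 | r0:3,r1:6,r2:Add2,r3:1,r4:8
c3: issue SUB r1<-Add3 | r0:3,r1:Add3,r2:Add2,r3:1,r4:8
c4: CDB Add1=-2; issue SUB r4<-Add1 | r0:3,r1:Add3,r2:Add2,r3:1,r4:Add1
c5: stall | r0:3,r1:Add3,r2:Add2,r3:1,r4:Add1
c6: CDB Add3=5; issue SUB r1<-Add3 | r0:3,r1:Add3,r2:Add2,r3:1,r4:Add1
c7: CDB Add2=4; issue ADD r1<-Add2 | r0:3,r1:Add2,r2:4,r3:1,r4:Add1
c8: issue MUL r0<-Mul1 | r0:Mul1,r1:Add2,r2:4,r3:1,r4:Add1
c9: issue MUL r2<-Mul2 | r0:Mul1,r1:Add2,r2:Mul2,r3:1,r4:Add1
c10: CDB Add1=3; issue SUB r2<-Add1 | r0:Mul1,r1:Add2,r2:Add1,r3:1,r4:3
c11: CDB Add3=-1 | r0:Mul1,r1:Add2,r2:Add1,r3:1,r4:3
c12: - | r0:Mul1,r1:Add2,r2:Add1,r3:1,r4:3
c13: CDB Add1=2 | r0:Mul1,r1:Add2,r2:2,r3:1,r4:3
c14: CDB Add2=6 | r0:Mul1,r1:6,r2:2,r3:1,r4:3
c15: CDB Mul1=9 | r0:9,r1:6,r2:2,r3:1,r4:3
c16: - | r0:9,r1:6,r2:2,r3:1,r4:3
c17: - | r0:9,r1:6,r2:2,r3:1,r4:3

STATUS = VALUE 3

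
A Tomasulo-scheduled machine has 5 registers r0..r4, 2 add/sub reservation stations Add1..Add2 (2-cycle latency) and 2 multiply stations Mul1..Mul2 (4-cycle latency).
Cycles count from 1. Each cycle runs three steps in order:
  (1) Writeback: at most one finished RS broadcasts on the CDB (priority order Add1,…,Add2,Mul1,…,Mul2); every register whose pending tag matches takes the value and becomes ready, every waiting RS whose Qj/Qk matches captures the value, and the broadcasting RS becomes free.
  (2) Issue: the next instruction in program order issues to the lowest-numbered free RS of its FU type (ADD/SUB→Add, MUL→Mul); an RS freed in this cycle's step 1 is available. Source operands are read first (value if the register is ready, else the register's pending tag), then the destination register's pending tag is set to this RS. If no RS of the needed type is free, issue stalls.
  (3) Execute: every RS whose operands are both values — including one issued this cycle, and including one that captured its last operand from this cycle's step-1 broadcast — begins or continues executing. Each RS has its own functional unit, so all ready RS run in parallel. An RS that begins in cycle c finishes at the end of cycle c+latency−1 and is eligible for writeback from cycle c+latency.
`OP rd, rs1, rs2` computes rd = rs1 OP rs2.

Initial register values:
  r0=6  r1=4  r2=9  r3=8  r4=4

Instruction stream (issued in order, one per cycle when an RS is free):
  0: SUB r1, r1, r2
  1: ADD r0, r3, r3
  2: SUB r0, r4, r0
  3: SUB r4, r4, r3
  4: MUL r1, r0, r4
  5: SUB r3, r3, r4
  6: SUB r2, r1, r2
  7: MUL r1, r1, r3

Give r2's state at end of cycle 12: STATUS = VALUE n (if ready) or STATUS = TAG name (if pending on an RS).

STATUS = TAG Add2

c1: issue SUB r1<-Add1 | r0:6,r1:Add1,r2:9,r3:8,r4:4
c2: issue ADD r0<-Add2 | r0:Add2,r1:Add1,r2:9,r3:8,r4:4
c3: CDB Add1=-5; issue SUB r0<-Add1 | r0:Add1,r1:-5,r2:9,r3:8,r4:4
c4: CDB Add2=16; issue SUB r4<-Add2 | r0:Add1,r1:-5,r2:9,r3:8,r4:Add2
c5: issue MUL r1<-Mul1 | r0:Add1,r1:Mul1,r2:9,r3:8,r4:Add2
c6: CDB Add1=-12; issue SUB r3<-Add1 | r0:-12,r1:Mul1,r2:9,r3:Add1,r4:Add2
c7: CDB Add2=-4; issue SUB r2<-Add2 | r0:-12,r1:Mul1,r2:Add2,r3:Add1,r4:-4
c8: issue MUL r1<-Mul2 | r0:-12,r1:Mul2,r2:Add2,r3:Add1,r4:-4
c9: CDB Add1=12 | r0:-12,r1:Mul2,r2:Add2,r3:12,r4:-4
c10: - | r0:-12,r1:Mul2,r2:Add2,r3:12,r4:-4
c11: CDB Mul1=48 | r0:-12,r1:Mul2,r2:Add2,r3:12,r4:-4
c12: - | r0:-12,r1:Mul2,r2:Add2,r3:12,r4:-4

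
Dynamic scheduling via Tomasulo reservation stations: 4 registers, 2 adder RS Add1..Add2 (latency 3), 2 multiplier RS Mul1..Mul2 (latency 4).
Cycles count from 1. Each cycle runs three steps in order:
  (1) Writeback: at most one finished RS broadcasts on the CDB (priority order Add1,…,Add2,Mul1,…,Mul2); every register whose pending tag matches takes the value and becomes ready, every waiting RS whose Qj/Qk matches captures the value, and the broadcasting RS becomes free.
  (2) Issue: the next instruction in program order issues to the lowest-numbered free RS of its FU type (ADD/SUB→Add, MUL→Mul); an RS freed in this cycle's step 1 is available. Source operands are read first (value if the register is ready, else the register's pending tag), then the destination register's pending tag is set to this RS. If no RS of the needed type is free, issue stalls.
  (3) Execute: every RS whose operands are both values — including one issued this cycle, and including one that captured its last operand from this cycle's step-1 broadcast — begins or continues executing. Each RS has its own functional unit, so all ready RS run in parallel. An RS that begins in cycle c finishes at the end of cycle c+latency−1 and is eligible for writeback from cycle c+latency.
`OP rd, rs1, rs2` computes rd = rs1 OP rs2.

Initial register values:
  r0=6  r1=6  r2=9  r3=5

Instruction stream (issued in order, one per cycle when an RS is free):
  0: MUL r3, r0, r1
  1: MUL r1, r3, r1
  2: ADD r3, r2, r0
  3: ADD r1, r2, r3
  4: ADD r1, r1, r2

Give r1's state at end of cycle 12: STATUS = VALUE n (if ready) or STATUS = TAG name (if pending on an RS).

c1: issue MUL r3<-Mul1 | r0:6,r1:6,r2:9,r3:Mul1
c2: issue MUL r1<-Mul2 | r0:6,r1:Mul2,r2:9,r3:Mul1
c3: issue ADD r3<-Add1 | r0:6,r1:Mul2,r2:9,r3:Add1
c4: issue ADD r1<-Add2 | r0:6,r1:Add2,r2:9,r3:Add1
c5: CDB Mul1=36; stall | r0:6,r1:Add2,r2:9,r3:Add1
c6: CDB Add1=15; issue ADD r1<-Add1 | r0:6,r1:Add1,r2:9,r3:15
c7: - | r0:6,r1:Add1,r2:9,r3:15
c8: - | r0:6,r1:Add1,r2:9,r3:15
c9: CDB Add2=24 | r0:6,r1:Add1,r2:9,r3:15
c10: CDB Mul2=216 | r0:6,r1:Add1,r2:9,r3:15
c11: - | r0:6,r1:Add1,r2:9,r3:15
c12: CDB Add1=33 | r0:6,r1:33,r2:9,r3:15

STATUS = VALUE 33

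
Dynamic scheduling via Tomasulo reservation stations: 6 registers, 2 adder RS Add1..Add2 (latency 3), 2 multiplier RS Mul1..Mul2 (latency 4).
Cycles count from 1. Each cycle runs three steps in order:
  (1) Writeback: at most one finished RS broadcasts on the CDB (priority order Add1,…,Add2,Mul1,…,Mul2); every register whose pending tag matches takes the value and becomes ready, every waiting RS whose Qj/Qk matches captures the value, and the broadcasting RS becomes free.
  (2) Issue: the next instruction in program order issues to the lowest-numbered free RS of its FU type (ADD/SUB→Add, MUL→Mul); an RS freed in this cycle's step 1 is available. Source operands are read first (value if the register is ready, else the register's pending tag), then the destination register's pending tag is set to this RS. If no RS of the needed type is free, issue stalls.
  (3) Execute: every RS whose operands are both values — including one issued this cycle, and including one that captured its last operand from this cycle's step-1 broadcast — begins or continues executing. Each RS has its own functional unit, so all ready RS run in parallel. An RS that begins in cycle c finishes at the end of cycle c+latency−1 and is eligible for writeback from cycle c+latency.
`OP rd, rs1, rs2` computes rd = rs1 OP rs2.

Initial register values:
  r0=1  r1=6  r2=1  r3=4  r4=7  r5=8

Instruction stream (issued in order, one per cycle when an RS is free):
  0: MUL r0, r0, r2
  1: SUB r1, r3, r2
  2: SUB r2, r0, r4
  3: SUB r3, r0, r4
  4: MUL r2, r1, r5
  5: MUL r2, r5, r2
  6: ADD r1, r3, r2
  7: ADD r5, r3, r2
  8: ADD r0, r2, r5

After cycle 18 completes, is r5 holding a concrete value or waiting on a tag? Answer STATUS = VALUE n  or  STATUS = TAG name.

STATUS = TAG Add2

cycle 1: issue MUL r0<-Mul1 // r0:Mul1,r1:6,r2:1,r3:4,r4:7,r5:8
cycle 2: issue SUB r1<-Add1 // r0:Mul1,r1:Add1,r2:1,r3:4,r4:7,r5:8
cycle 3: issue SUB r2<-Add2 // r0:Mul1,r1:Add1,r2:Add2,r3:4,r4:7,r5:8
cycle 4: stall // r0:Mul1,r1:Add1,r2:Add2,r3:4,r4:7,r5:8
cycle 5: CDB Add1=3; issue SUB r3<-Add1 // r0:Mul1,r1:3,r2:Add2,r3:Add1,r4:7,r5:8
cycle 6: CDB Mul1=1; issue MUL r2<-Mul1 // r0:1,r1:3,r2:Mul1,r3:Add1,r4:7,r5:8
cycle 7: issue MUL r2<-Mul2 // r0:1,r1:3,r2:Mul2,r3:Add1,r4:7,r5:8
cycle 8: stall // r0:1,r1:3,r2:Mul2,r3:Add1,r4:7,r5:8
cycle 9: CDB Add1=-6; issue ADD r1<-Add1 // r0:1,r1:Add1,r2:Mul2,r3:-6,r4:7,r5:8
cycle 10: CDB Add2=-6; issue ADD r5<-Add2 // r0:1,r1:Add1,r2:Mul2,r3:-6,r4:7,r5:Add2
cycle 11: CDB Mul1=24; stall // r0:1,r1:Add1,r2:Mul2,r3:-6,r4:7,r5:Add2
cycle 12: stall // r0:1,r1:Add1,r2:Mul2,r3:-6,r4:7,r5:Add2
cycle 13: stall // r0:1,r1:Add1,r2:Mul2,r3:-6,r4:7,r5:Add2
cycle 14: stall // r0:1,r1:Add1,r2:Mul2,r3:-6,r4:7,r5:Add2
cycle 15: CDB Mul2=192; stall // r0:1,r1:Add1,r2:192,r3:-6,r4:7,r5:Add2
cycle 16: stall // r0:1,r1:Add1,r2:192,r3:-6,r4:7,r5:Add2
cycle 17: stall // r0:1,r1:Add1,r2:192,r3:-6,r4:7,r5:Add2
cycle 18: CDB Add1=186; issue ADD r0<-Add1 // r0:Add1,r1:186,r2:192,r3:-6,r4:7,r5:Add2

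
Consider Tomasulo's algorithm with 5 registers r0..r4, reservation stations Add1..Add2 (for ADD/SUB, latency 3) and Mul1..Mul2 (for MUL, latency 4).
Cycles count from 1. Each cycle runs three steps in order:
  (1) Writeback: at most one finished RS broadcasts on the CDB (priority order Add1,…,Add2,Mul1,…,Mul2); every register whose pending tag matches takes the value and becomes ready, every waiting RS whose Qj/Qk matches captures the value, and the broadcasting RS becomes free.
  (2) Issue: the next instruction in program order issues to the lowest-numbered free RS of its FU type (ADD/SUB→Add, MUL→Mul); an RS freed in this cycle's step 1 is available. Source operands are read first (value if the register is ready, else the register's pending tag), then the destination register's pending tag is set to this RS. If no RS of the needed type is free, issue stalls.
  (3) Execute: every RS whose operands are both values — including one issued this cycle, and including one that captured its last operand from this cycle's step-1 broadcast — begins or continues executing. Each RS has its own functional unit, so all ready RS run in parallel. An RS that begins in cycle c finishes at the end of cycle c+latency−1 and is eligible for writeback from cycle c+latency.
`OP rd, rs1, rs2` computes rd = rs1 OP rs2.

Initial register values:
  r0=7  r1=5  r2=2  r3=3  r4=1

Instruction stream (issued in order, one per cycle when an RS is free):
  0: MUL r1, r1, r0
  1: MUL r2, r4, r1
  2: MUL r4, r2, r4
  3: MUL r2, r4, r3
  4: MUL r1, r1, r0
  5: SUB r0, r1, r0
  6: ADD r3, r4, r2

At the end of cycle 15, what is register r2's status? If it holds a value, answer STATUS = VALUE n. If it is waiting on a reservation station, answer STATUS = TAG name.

  c1: issue MUL r1<-Mul1  regs: r0:7,r1:Mul1,r2:2,r3:3,r4:1
  c2: issue MUL r2<-Mul2  regs: r0:7,r1:Mul1,r2:Mul2,r3:3,r4:1
  c3: stall  regs: r0:7,r1:Mul1,r2:Mul2,r3:3,r4:1
  c4: stall  regs: r0:7,r1:Mul1,r2:Mul2,r3:3,r4:1
  c5: CDB Mul1=35; issue MUL r4<-Mul1  regs: r0:7,r1:35,r2:Mul2,r3:3,r4:Mul1
  c6: stall  regs: r0:7,r1:35,r2:Mul2,r3:3,r4:Mul1
  c7: stall  regs: r0:7,r1:35,r2:Mul2,r3:3,r4:Mul1
  c8: stall  regs: r0:7,r1:35,r2:Mul2,r3:3,r4:Mul1
  c9: CDB Mul2=35; issue MUL r2<-Mul2  regs: r0:7,r1:35,r2:Mul2,r3:3,r4:Mul1
  c10: stall  regs: r0:7,r1:35,r2:Mul2,r3:3,r4:Mul1
  c11: stall  regs: r0:7,r1:35,r2:Mul2,r3:3,r4:Mul1
  c12: stall  regs: r0:7,r1:35,r2:Mul2,r3:3,r4:Mul1
  c13: CDB Mul1=35; issue MUL r1<-Mul1  regs: r0:7,r1:Mul1,r2:Mul2,r3:3,r4:35
  c14: issue SUB r0<-Add1  regs: r0:Add1,r1:Mul1,r2:Mul2,r3:3,r4:35
  c15: issue ADD r3<-Add2  regs: r0:Add1,r1:Mul1,r2:Mul2,r3:Add2,r4:35

STATUS = TAG Mul2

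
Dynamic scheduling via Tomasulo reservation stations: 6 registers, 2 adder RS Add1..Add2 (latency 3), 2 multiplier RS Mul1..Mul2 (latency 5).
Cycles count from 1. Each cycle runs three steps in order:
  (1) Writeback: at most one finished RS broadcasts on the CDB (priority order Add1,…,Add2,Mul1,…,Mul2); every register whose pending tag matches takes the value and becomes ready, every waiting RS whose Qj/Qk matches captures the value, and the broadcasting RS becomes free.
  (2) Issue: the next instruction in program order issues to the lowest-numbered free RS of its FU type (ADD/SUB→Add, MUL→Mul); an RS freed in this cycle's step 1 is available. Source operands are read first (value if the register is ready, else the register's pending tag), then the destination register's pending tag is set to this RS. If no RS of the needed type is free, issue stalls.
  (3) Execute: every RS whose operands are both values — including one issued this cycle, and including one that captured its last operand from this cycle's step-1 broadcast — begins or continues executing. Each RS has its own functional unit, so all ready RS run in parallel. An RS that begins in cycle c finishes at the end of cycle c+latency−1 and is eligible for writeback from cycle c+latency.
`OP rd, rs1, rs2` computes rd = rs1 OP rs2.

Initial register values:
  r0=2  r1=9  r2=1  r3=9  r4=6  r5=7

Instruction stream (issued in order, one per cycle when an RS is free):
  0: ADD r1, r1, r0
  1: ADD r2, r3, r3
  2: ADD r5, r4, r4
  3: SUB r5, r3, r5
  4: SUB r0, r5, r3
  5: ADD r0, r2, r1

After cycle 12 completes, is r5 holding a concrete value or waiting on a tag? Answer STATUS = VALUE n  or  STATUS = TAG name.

cycle 1: issue ADD r1<-Add1 // r0:2,r1:Add1,r2:1,r3:9,r4:6,r5:7
cycle 2: issue ADD r2<-Add2 // r0:2,r1:Add1,r2:Add2,r3:9,r4:6,r5:7
cycle 3: stall // r0:2,r1:Add1,r2:Add2,r3:9,r4:6,r5:7
cycle 4: CDB Add1=11; issue ADD r5<-Add1 // r0:2,r1:11,r2:Add2,r3:9,r4:6,r5:Add1
cycle 5: CDB Add2=18; issue SUB r5<-Add2 // r0:2,r1:11,r2:18,r3:9,r4:6,r5:Add2
cycle 6: stall // r0:2,r1:11,r2:18,r3:9,r4:6,r5:Add2
cycle 7: CDB Add1=12; issue SUB r0<-Add1 // r0:Add1,r1:11,r2:18,r3:9,r4:6,r5:Add2
cycle 8: stall // r0:Add1,r1:11,r2:18,r3:9,r4:6,r5:Add2
cycle 9: stall // r0:Add1,r1:11,r2:18,r3:9,r4:6,r5:Add2
cycle 10: CDB Add2=-3; issue ADD r0<-Add2 // r0:Add2,r1:11,r2:18,r3:9,r4:6,r5:-3
cycle 11: - // r0:Add2,r1:11,r2:18,r3:9,r4:6,r5:-3
cycle 12: - // r0:Add2,r1:11,r2:18,r3:9,r4:6,r5:-3

STATUS = VALUE -3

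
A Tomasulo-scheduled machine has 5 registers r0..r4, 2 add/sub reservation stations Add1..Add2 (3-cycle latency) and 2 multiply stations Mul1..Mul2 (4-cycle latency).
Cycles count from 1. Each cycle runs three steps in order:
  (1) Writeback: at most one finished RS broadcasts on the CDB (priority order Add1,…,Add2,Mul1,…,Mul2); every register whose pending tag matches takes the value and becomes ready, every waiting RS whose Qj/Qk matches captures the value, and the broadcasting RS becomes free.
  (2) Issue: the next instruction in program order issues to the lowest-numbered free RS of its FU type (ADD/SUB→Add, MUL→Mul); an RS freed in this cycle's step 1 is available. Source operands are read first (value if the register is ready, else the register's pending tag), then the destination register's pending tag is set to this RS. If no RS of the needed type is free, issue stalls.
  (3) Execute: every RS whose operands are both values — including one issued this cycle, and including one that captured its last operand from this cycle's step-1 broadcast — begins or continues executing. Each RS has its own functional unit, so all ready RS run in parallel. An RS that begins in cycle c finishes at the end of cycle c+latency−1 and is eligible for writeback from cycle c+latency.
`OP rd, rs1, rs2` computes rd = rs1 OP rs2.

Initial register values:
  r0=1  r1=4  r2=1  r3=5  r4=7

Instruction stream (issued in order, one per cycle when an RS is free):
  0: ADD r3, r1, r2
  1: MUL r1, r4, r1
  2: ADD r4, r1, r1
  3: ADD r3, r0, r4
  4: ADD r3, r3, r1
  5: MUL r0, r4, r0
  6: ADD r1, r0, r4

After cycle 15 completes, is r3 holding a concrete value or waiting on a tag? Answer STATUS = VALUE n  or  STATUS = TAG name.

STATUS = VALUE 85

c1: issue ADD r3<-Add1 | r0:1,r1:4,r2:1,r3:Add1,r4:7
c2: issue MUL r1<-Mul1 | r0:1,r1:Mul1,r2:1,r3:Add1,r4:7
c3: issue ADD r4<-Add2 | r0:1,r1:Mul1,r2:1,r3:Add1,r4:Add2
c4: CDB Add1=5; issue ADD r3<-Add1 | r0:1,r1:Mul1,r2:1,r3:Add1,r4:Add2
c5: stall | r0:1,r1:Mul1,r2:1,r3:Add1,r4:Add2
c6: CDB Mul1=28; stall | r0:1,r1:28,r2:1,r3:Add1,r4:Add2
c7: stall | r0:1,r1:28,r2:1,r3:Add1,r4:Add2
c8: stall | r0:1,r1:28,r2:1,r3:Add1,r4:Add2
c9: CDB Add2=56; issue ADD r3<-Add2 | r0:1,r1:28,r2:1,r3:Add2,r4:56
c10: issue MUL r0<-Mul1 | r0:Mul1,r1:28,r2:1,r3:Add2,r4:56
c11: stall | r0:Mul1,r1:28,r2:1,r3:Add2,r4:56
c12: CDB Add1=57; issue ADD r1<-Add1 | r0:Mul1,r1:Add1,r2:1,r3:Add2,r4:56
c13: - | r0:Mul1,r1:Add1,r2:1,r3:Add2,r4:56
c14: CDB Mul1=56 | r0:56,r1:Add1,r2:1,r3:Add2,r4:56
c15: CDB Add2=85 | r0:56,r1:Add1,r2:1,r3:85,r4:56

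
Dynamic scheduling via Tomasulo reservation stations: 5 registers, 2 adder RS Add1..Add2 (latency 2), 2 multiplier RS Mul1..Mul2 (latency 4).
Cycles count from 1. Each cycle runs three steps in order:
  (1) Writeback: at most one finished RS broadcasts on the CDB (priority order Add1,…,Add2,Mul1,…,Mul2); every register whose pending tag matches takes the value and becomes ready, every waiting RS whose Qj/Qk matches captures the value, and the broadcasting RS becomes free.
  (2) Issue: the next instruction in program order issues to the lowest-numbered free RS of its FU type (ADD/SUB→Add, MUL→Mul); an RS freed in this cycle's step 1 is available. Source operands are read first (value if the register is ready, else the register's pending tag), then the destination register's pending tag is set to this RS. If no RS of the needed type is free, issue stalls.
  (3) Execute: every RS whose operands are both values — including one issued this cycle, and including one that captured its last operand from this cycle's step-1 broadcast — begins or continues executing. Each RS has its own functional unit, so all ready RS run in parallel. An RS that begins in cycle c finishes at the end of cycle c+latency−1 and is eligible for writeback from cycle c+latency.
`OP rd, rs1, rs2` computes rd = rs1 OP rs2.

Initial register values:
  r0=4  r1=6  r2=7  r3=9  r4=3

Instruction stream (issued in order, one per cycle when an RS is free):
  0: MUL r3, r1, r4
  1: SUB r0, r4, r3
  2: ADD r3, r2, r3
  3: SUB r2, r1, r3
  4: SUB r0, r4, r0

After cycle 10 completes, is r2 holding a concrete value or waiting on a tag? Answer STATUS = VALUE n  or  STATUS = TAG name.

  c1: issue MUL r3<-Mul1  regs: r0:4,r1:6,r2:7,r3:Mul1,r4:3
  c2: issue SUB r0<-Add1  regs: r0:Add1,r1:6,r2:7,r3:Mul1,r4:3
  c3: issue ADD r3<-Add2  regs: r0:Add1,r1:6,r2:7,r3:Add2,r4:3
  c4: stall  regs: r0:Add1,r1:6,r2:7,r3:Add2,r4:3
  c5: CDB Mul1=18; stall  regs: r0:Add1,r1:6,r2:7,r3:Add2,r4:3
  c6: stall  regs: r0:Add1,r1:6,r2:7,r3:Add2,r4:3
  c7: CDB Add1=-15; issue SUB r2<-Add1  regs: r0:-15,r1:6,r2:Add1,r3:Add2,r4:3
  c8: CDB Add2=25; issue SUB r0<-Add2  regs: r0:Add2,r1:6,r2:Add1,r3:25,r4:3
  c9: -  regs: r0:Add2,r1:6,r2:Add1,r3:25,r4:3
  c10: CDB Add1=-19  regs: r0:Add2,r1:6,r2:-19,r3:25,r4:3

STATUS = VALUE -19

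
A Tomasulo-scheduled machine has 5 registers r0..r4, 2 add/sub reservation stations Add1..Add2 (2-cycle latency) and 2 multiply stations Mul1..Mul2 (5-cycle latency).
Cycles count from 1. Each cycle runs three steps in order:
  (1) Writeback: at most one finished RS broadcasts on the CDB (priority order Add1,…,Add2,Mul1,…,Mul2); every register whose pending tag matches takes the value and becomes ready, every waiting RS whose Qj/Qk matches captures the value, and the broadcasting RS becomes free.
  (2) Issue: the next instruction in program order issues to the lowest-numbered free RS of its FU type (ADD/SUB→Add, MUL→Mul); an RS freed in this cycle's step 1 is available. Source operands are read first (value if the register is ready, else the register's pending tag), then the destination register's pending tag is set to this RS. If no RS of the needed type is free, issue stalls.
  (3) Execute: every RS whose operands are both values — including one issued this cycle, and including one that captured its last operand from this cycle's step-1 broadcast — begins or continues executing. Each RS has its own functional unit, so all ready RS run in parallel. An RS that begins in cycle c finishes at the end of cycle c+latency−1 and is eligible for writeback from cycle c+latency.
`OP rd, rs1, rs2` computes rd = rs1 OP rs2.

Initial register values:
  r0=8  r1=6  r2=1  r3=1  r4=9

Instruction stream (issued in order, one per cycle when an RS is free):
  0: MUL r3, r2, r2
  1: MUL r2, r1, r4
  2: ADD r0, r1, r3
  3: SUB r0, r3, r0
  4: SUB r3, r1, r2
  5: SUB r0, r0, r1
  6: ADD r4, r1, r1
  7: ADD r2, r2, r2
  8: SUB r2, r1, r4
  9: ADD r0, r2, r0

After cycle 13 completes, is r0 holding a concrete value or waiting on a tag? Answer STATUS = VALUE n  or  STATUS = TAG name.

STATUS = VALUE -12

cycle 1: issue MUL r3<-Mul1 // r0:8,r1:6,r2:1,r3:Mul1,r4:9
cycle 2: issue MUL r2<-Mul2 // r0:8,r1:6,r2:Mul2,r3:Mul1,r4:9
cycle 3: issue ADD r0<-Add1 // r0:Add1,r1:6,r2:Mul2,r3:Mul1,r4:9
cycle 4: issue SUB r0<-Add2 // r0:Add2,r1:6,r2:Mul2,r3:Mul1,r4:9
cycle 5: stall // r0:Add2,r1:6,r2:Mul2,r3:Mul1,r4:9
cycle 6: CDB Mul1=1; stall // r0:Add2,r1:6,r2:Mul2,r3:1,r4:9
cycle 7: CDB Mul2=54; stall // r0:Add2,r1:6,r2:54,r3:1,r4:9
cycle 8: CDB Add1=7; issue SUB r3<-Add1 // r0:Add2,r1:6,r2:54,r3:Add1,r4:9
cycle 9: stall // r0:Add2,r1:6,r2:54,r3:Add1,r4:9
cycle 10: CDB Add1=-48; issue SUB r0<-Add1 // r0:Add1,r1:6,r2:54,r3:-48,r4:9
cycle 11: CDB Add2=-6; issue ADD r4<-Add2 // r0:Add1,r1:6,r2:54,r3:-48,r4:Add2
cycle 12: stall // r0:Add1,r1:6,r2:54,r3:-48,r4:Add2
cycle 13: CDB Add1=-12; issue ADD r2<-Add1 // r0:-12,r1:6,r2:Add1,r3:-48,r4:Add2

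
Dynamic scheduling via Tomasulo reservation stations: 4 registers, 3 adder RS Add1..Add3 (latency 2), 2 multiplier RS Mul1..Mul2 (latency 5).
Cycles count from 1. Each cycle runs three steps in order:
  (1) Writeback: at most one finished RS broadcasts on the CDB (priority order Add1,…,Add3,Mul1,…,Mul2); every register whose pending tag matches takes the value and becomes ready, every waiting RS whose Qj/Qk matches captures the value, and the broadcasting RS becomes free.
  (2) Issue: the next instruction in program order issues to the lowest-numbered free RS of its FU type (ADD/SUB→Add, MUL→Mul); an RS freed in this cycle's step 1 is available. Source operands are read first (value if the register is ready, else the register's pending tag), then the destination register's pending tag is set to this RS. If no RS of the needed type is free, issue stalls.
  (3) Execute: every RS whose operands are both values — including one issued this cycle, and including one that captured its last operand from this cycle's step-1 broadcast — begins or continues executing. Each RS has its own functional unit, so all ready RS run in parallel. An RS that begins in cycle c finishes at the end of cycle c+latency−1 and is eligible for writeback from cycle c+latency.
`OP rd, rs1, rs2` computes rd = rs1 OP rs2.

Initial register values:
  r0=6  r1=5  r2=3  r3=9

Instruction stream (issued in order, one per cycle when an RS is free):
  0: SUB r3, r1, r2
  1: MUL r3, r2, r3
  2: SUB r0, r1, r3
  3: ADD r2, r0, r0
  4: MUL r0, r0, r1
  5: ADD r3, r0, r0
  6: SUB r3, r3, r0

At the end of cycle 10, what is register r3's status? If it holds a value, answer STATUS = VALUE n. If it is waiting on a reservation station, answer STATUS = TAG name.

cycle 1: issue SUB r3<-Add1 // r0:6,r1:5,r2:3,r3:Add1
cycle 2: issue MUL r3<-Mul1 // r0:6,r1:5,r2:3,r3:Mul1
cycle 3: CDB Add1=2; issue SUB r0<-Add1 // r0:Add1,r1:5,r2:3,r3:Mul1
cycle 4: issue ADD r2<-Add2 // r0:Add1,r1:5,r2:Add2,r3:Mul1
cycle 5: issue MUL r0<-Mul2 // r0:Mul2,r1:5,r2:Add2,r3:Mul1
cycle 6: issue ADD r3<-Add3 // r0:Mul2,r1:5,r2:Add2,r3:Add3
cycle 7: stall // r0:Mul2,r1:5,r2:Add2,r3:Add3
cycle 8: CDB Mul1=6; stall // r0:Mul2,r1:5,r2:Add2,r3:Add3
cycle 9: stall // r0:Mul2,r1:5,r2:Add2,r3:Add3
cycle 10: CDB Add1=-1; issue SUB r3<-Add1 // r0:Mul2,r1:5,r2:Add2,r3:Add1

STATUS = TAG Add1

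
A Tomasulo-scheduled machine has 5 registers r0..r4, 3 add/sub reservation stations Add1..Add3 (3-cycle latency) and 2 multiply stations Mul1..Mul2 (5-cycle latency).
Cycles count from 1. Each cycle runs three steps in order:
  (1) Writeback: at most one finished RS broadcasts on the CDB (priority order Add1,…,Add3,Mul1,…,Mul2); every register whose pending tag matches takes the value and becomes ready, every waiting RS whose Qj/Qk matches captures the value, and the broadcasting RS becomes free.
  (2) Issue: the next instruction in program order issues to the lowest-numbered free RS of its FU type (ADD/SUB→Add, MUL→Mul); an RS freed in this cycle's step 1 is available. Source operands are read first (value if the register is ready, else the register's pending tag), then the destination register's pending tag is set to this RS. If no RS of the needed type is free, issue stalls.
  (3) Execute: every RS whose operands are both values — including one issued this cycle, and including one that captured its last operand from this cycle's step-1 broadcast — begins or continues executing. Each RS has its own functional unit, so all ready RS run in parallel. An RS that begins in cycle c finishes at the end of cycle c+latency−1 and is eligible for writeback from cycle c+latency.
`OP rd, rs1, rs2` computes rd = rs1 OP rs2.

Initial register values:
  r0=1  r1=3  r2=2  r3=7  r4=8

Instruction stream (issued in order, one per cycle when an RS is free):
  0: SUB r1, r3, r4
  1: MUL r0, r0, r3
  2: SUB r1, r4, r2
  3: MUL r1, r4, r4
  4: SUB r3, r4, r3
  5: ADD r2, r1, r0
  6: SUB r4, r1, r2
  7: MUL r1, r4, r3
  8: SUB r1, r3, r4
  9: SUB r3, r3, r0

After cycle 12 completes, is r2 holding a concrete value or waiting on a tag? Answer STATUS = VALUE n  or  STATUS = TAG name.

STATUS = VALUE 71

  c1: issue SUB r1<-Add1  regs: r0:1,r1:Add1,r2:2,r3:7,r4:8
  c2: issue MUL r0<-Mul1  regs: r0:Mul1,r1:Add1,r2:2,r3:7,r4:8
  c3: issue SUB r1<-Add2  regs: r0:Mul1,r1:Add2,r2:2,r3:7,r4:8
  c4: CDB Add1=-1; issue MUL r1<-Mul2  regs: r0:Mul1,r1:Mul2,r2:2,r3:7,r4:8
  c5: issue SUB r3<-Add1  regs: r0:Mul1,r1:Mul2,r2:2,r3:Add1,r4:8
  c6: CDB Add2=6; issue ADD r2<-Add2  regs: r0:Mul1,r1:Mul2,r2:Add2,r3:Add1,r4:8
  c7: CDB Mul1=7; issue SUB r4<-Add3  regs: r0:7,r1:Mul2,r2:Add2,r3:Add1,r4:Add3
  c8: CDB Add1=1; issue MUL r1<-Mul1  regs: r0:7,r1:Mul1,r2:Add2,r3:1,r4:Add3
  c9: CDB Mul2=64; issue SUB r1<-Add1  regs: r0:7,r1:Add1,r2:Add2,r3:1,r4:Add3
  c10: stall  regs: r0:7,r1:Add1,r2:Add2,r3:1,r4:Add3
  c11: stall  regs: r0:7,r1:Add1,r2:Add2,r3:1,r4:Add3
  c12: CDB Add2=71; issue SUB r3<-Add2  regs: r0:7,r1:Add1,r2:71,r3:Add2,r4:Add3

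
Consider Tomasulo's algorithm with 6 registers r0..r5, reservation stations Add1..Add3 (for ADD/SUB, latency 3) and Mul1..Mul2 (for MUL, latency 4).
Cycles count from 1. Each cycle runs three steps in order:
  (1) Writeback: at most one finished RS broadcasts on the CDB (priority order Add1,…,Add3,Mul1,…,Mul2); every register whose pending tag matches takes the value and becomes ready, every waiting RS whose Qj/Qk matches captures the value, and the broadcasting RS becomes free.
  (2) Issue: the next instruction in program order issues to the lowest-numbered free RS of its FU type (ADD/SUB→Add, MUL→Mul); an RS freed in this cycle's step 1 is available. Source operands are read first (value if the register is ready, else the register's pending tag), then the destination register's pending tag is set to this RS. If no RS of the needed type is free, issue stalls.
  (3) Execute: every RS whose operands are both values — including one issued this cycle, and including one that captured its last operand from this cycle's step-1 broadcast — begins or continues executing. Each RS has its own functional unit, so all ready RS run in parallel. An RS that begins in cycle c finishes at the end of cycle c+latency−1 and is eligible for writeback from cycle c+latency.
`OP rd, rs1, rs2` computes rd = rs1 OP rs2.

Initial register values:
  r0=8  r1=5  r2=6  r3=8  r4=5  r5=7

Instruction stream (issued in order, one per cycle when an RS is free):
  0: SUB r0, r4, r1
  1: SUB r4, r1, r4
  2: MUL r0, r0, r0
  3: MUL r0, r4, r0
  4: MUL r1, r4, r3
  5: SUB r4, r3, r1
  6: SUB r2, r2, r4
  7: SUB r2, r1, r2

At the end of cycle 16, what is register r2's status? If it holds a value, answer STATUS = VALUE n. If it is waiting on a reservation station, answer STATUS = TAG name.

STATUS = TAG Add3

  c1: issue SUB r0<-Add1  regs: r0:Add1,r1:5,r2:6,r3:8,r4:5,r5:7
  c2: issue SUB r4<-Add2  regs: r0:Add1,r1:5,r2:6,r3:8,r4:Add2,r5:7
  c3: issue MUL r0<-Mul1  regs: r0:Mul1,r1:5,r2:6,r3:8,r4:Add2,r5:7
  c4: CDB Add1=0; issue MUL r0<-Mul2  regs: r0:Mul2,r1:5,r2:6,r3:8,r4:Add2,r5:7
  c5: CDB Add2=0; stall  regs: r0:Mul2,r1:5,r2:6,r3:8,r4:0,r5:7
  c6: stall  regs: r0:Mul2,r1:5,r2:6,r3:8,r4:0,r5:7
  c7: stall  regs: r0:Mul2,r1:5,r2:6,r3:8,r4:0,r5:7
  c8: CDB Mul1=0; issue MUL r1<-Mul1  regs: r0:Mul2,r1:Mul1,r2:6,r3:8,r4:0,r5:7
  c9: issue SUB r4<-Add1  regs: r0:Mul2,r1:Mul1,r2:6,r3:8,r4:Add1,r5:7
  c10: issue SUB r2<-Add2  regs: r0:Mul2,r1:Mul1,r2:Add2,r3:8,r4:Add1,r5:7
  c11: issue SUB r2<-Add3  regs: r0:Mul2,r1:Mul1,r2:Add3,r3:8,r4:Add1,r5:7
  c12: CDB Mul1=0  regs: r0:Mul2,r1:0,r2:Add3,r3:8,r4:Add1,r5:7
  c13: CDB Mul2=0  regs: r0:0,r1:0,r2:Add3,r3:8,r4:Add1,r5:7
  c14: -  regs: r0:0,r1:0,r2:Add3,r3:8,r4:Add1,r5:7
  c15: CDB Add1=8  regs: r0:0,r1:0,r2:Add3,r3:8,r4:8,r5:7
  c16: -  regs: r0:0,r1:0,r2:Add3,r3:8,r4:8,r5:7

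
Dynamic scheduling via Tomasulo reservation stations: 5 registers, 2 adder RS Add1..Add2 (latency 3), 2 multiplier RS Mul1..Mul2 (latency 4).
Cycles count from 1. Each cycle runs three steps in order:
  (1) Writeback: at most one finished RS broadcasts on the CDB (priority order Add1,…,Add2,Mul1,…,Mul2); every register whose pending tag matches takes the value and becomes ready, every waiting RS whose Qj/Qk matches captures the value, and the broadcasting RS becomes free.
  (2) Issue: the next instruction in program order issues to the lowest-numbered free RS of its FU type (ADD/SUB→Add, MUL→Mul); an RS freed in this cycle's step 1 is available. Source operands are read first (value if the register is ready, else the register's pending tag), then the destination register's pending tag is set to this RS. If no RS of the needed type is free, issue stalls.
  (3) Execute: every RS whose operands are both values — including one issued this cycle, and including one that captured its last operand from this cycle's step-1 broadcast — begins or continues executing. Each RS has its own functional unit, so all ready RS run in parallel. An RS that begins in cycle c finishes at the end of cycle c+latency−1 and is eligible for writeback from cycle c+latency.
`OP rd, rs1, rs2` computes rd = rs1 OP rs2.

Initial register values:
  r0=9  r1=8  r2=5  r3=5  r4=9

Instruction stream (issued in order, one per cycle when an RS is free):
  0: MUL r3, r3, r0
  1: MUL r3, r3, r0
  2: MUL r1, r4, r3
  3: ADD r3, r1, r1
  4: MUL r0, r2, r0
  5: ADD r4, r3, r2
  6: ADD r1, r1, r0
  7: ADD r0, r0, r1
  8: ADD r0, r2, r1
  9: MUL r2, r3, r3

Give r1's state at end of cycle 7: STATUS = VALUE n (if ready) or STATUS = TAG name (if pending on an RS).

cycle 1: issue MUL r3<-Mul1 // r0:9,r1:8,r2:5,r3:Mul1,r4:9
cycle 2: issue MUL r3<-Mul2 // r0:9,r1:8,r2:5,r3:Mul2,r4:9
cycle 3: stall // r0:9,r1:8,r2:5,r3:Mul2,r4:9
cycle 4: stall // r0:9,r1:8,r2:5,r3:Mul2,r4:9
cycle 5: CDB Mul1=45; issue MUL r1<-Mul1 // r0:9,r1:Mul1,r2:5,r3:Mul2,r4:9
cycle 6: issue ADD r3<-Add1 // r0:9,r1:Mul1,r2:5,r3:Add1,r4:9
cycle 7: stall // r0:9,r1:Mul1,r2:5,r3:Add1,r4:9

STATUS = TAG Mul1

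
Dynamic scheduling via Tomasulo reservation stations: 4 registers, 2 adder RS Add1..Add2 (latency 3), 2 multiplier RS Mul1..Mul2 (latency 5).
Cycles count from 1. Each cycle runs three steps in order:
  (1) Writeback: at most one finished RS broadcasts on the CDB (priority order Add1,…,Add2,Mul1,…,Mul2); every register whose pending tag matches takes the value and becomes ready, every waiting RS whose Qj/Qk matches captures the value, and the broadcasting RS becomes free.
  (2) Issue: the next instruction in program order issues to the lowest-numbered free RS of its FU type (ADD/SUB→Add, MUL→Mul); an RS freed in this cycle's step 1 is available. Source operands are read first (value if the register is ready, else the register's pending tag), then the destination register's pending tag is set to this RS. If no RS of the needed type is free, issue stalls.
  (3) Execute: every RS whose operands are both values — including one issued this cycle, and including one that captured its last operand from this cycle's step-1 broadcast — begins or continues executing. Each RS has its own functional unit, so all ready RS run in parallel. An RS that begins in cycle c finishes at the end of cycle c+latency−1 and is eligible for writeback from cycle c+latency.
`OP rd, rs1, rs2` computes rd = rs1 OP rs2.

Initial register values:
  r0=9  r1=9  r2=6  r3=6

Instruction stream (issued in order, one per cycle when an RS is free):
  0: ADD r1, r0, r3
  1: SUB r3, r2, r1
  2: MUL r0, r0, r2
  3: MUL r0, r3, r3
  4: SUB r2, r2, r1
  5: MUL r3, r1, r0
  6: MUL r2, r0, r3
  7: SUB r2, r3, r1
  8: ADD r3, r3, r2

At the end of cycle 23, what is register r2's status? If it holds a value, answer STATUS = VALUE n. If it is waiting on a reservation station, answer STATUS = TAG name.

STATUS = VALUE 1200

cycle 1: issue ADD r1<-Add1 // r0:9,r1:Add1,r2:6,r3:6
cycle 2: issue SUB r3<-Add2 // r0:9,r1:Add1,r2:6,r3:Add2
cycle 3: issue MUL r0<-Mul1 // r0:Mul1,r1:Add1,r2:6,r3:Add2
cycle 4: CDB Add1=15; issue MUL r0<-Mul2 // r0:Mul2,r1:15,r2:6,r3:Add2
cycle 5: issue SUB r2<-Add1 // r0:Mul2,r1:15,r2:Add1,r3:Add2
cycle 6: stall // r0:Mul2,r1:15,r2:Add1,r3:Add2
cycle 7: CDB Add2=-9; stall // r0:Mul2,r1:15,r2:Add1,r3:-9
cycle 8: CDB Add1=-9; stall // r0:Mul2,r1:15,r2:-9,r3:-9
cycle 9: CDB Mul1=54; issue MUL r3<-Mul1 // r0:Mul2,r1:15,r2:-9,r3:Mul1
cycle 10: stall // r0:Mul2,r1:15,r2:-9,r3:Mul1
cycle 11: stall // r0:Mul2,r1:15,r2:-9,r3:Mul1
cycle 12: CDB Mul2=81; issue MUL r2<-Mul2 // r0:81,r1:15,r2:Mul2,r3:Mul1
cycle 13: issue SUB r2<-Add1 // r0:81,r1:15,r2:Add1,r3:Mul1
cycle 14: issue ADD r3<-Add2 // r0:81,r1:15,r2:Add1,r3:Add2
cycle 15: - // r0:81,r1:15,r2:Add1,r3:Add2
cycle 16: - // r0:81,r1:15,r2:Add1,r3:Add2
cycle 17: CDB Mul1=1215 // r0:81,r1:15,r2:Add1,r3:Add2
cycle 18: - // r0:81,r1:15,r2:Add1,r3:Add2
cycle 19: - // r0:81,r1:15,r2:Add1,r3:Add2
cycle 20: CDB Add1=1200 // r0:81,r1:15,r2:1200,r3:Add2
cycle 21: - // r0:81,r1:15,r2:1200,r3:Add2
cycle 22: CDB Mul2=98415 // r0:81,r1:15,r2:1200,r3:Add2
cycle 23: CDB Add2=2415 // r0:81,r1:15,r2:1200,r3:2415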